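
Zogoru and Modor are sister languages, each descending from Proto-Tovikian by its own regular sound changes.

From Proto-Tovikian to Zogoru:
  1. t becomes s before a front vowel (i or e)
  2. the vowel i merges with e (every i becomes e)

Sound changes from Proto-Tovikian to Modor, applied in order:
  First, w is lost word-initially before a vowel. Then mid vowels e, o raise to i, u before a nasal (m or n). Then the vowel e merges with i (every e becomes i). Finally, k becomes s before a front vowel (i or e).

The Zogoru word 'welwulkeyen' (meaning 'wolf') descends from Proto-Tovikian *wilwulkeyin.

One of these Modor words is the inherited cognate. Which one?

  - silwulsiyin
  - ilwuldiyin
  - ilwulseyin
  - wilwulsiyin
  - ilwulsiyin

ilwulsiyin

Modor: *wilwulkeyin
  wilwulkeyin → ilwulkeyin   [glide loss]
  ilwulkeyin (rule 2 does not apply)
  ilwulkeyin → ilwulkiyin   [vowel merger]
  ilwulkiyin → ilwulsiyin   [palatalisation]
  giving Modor ilwulsiyin.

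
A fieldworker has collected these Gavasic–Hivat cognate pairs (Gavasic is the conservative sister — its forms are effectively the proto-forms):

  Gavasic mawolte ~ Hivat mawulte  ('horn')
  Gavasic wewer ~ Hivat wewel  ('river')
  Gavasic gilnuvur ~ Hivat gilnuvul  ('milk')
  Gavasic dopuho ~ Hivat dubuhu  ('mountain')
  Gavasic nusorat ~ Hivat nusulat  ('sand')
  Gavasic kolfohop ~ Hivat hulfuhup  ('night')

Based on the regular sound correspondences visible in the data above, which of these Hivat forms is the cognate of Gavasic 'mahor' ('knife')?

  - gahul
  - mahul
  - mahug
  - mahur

nusorat ~ nusulat — Gavasic o corresponds to Hivat u after a consonant, before r.
wewer ~ wewel, gilnuvur ~ gilnuvul — Gavasic r corresponds to Hivat l word-finally.
Applying these to Gavasic 'mahor':
  mahor → mahur   (o→u after a consonant, before r)
  mahur → mahul   (r→l word-finally)
So the Hivat cognate is 'mahul'.

mahul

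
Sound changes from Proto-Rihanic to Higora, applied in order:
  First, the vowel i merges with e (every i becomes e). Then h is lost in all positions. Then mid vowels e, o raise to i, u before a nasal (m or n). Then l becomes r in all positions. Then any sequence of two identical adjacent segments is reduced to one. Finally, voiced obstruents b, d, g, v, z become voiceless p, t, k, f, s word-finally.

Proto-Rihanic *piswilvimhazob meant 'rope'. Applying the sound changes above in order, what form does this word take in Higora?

Higora: start from *piswilvimhazob.
  rule 1 (vowel merger): piswilvimhazob → peswelvemhazob
  rule 2 (h-loss): peswelvemhazob → peswelvemazob
  rule 3 (pre-nasal raising): peswelvemazob → peswelvimazob
  rule 4 (unconditioned shift): peswelvimazob → peswervimazob
  rule 5: no change — peswervimazob
  rule 6 (final devoicing): peswervimazob → peswervimazop
  ⇒ Higora peswervimazop

peswervimazop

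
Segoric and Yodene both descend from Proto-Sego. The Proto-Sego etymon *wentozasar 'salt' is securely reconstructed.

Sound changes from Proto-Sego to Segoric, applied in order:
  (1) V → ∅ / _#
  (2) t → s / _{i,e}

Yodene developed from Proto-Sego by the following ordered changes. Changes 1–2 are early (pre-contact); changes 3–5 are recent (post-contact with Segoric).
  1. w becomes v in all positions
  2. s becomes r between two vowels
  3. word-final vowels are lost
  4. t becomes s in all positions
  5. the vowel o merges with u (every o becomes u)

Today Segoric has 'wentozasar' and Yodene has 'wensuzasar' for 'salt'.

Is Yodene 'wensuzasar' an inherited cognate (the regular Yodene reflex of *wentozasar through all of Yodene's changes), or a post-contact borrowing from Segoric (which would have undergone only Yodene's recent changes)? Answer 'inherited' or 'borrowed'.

If inherited, *wentozasar would pass through all of Yodene's changes:
Yodene: *wentozasar
  wentozasar → ventozasar   [unconditioned shift]
  ventozasar → ventozarar   [rhotacism]
  ventozarar (rule 3 does not apply)
  ventozarar → vensozarar   [unconditioned shift]
  vensozarar → vensuzarar   [vowel merger]
  giving Yodene vensuzarar.
If borrowed from Segoric 'wentozasar' after the early changes, it would undergo only the recent ones:
  rule 3 (apocope): no change (wentozasar)
  rule 4 (unconditioned shift): wentozasar → wensozasar
  rule 5 (vowel merger): wensozasar → wensuzasar
  ⇒ as a loan: wensuzasar
Yodene 'wensuzasar' matches the loan outcome 'wensuzasar', not the inherited 'vensuzarar' — it skipped the early Yodene changes, so it was borrowed from Segoric.

borrowed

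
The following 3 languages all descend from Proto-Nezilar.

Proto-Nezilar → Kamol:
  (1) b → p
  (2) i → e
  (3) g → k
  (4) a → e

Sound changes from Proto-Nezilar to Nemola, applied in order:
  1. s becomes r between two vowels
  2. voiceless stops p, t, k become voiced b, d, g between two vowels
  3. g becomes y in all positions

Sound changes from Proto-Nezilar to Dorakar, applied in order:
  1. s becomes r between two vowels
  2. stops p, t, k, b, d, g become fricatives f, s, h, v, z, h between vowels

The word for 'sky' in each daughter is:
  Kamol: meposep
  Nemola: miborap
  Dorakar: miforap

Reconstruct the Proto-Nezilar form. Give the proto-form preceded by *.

Position 6: Kamol has e, Nemola has a, Dorakar has a. Nemola preserves a here (none of its changes turn any other segment into a), so the proto-segment is *a.
Position 5: Kamol has s, Nemola has r, Dorakar has r. Kamol preserves s here (none of its changes turn any other segment into s), so the proto-segment is *s.
This points to *miposap. Verify forward in each daughter:
Kamol: start from *miposap.
  rule 1: no change — miposap
  rule 2 (vowel merger): miposap → meposap
  rule 3: no change — meposap
  rule 4 (vowel merger): meposap → meposep
  ⇒ Kamol meposep
Nemola: *miposap
  miposap → miporap   [rhotacism]
  miporap → miborap   [intervocalic voicing]
  miborap (rule 3 does not apply)
  giving Nemola miborap.
Dorakar: start from *miposap.
  rule 1 (rhotacism): miposap → miporap
  rule 2 (intervocalic lenition): miporap → miforap
  ⇒ Dorakar miforap
No other proto-form is consistent with every reflex, so the reconstruction is *miposap.

*miposap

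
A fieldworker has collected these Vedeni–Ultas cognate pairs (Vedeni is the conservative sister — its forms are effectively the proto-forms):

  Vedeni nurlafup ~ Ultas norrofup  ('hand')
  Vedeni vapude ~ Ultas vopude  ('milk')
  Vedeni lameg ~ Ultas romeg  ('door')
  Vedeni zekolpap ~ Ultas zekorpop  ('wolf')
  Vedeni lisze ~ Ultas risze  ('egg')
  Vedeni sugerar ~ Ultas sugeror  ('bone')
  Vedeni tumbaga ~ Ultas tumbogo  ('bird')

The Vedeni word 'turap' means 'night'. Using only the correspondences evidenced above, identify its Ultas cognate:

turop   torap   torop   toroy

torop

nurlafup ~ norrofup — Vedeni u corresponds to Ultas o after a consonant, before r.
vapude ~ vopude, zekolpap ~ zekorpop — Vedeni a corresponds to Ultas o after a consonant, before a labial obstruent.
Applying these to Vedeni 'turap':
  turap → torap   (u→o after a consonant, before r)
  torap → torop   (a→o after a consonant, before a labial obstruent)
So the Ultas cognate is 'torop'.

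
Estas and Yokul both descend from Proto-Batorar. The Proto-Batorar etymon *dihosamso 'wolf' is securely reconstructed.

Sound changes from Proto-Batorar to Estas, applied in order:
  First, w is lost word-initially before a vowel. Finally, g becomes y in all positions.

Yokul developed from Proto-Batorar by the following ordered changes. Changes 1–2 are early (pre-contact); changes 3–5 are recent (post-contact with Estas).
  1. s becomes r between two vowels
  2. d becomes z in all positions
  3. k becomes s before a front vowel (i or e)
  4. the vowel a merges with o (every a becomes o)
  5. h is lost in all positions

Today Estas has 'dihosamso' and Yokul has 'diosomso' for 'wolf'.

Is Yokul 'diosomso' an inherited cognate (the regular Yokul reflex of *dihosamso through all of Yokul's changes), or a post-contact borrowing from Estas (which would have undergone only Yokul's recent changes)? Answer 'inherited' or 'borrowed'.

If inherited, *dihosamso would pass through all of Yokul's changes:
Yokul: *dihosamso
  dihosamso → dihoramso   [rhotacism]
  dihoramso → zihoramso   [unconditioned shift]
  zihoramso (rule 3 does not apply)
  zihoramso → zihoromso   [vowel merger]
  zihoromso → zioromso   [h-loss]
  giving Yokul zioromso.
If borrowed from Estas 'dihosamso' after the early changes, it would undergo only the recent ones:
  rule 3 (palatalisation): no change (dihosamso)
  rule 4 (vowel merger): dihosamso → dihosomso
  rule 5 (h-loss): dihosomso → diosomso
  ⇒ as a loan: diosomso
Yokul 'diosomso' matches the loan outcome 'diosomso', not the inherited 'zioromso' — it skipped the early Yokul changes, so it was borrowed from Estas.

borrowed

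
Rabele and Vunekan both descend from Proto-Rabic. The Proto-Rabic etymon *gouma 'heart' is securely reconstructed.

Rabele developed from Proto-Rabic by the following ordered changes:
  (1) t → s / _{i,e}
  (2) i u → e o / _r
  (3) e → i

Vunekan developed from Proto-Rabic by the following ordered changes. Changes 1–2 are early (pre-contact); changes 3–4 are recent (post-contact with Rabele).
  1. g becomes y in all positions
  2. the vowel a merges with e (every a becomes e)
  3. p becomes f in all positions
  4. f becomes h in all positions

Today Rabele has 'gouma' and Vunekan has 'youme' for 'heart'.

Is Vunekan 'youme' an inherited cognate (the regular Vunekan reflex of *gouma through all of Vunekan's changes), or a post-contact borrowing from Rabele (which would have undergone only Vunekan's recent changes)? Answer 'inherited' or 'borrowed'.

inherited

If inherited, *gouma would pass through all of Vunekan's changes:
Vunekan: start from *gouma.
  rule 1 (unconditioned shift): gouma → youma
  rule 2 (vowel merger): youma → youme
  rule 3: no change — youme
  rule 4: no change — youme
  ⇒ Vunekan youme
If borrowed from Rabele 'gouma' after the early changes, it would undergo only the recent ones:
  rule 3 (unconditioned shift): no change (gouma)
  rule 4 (unconditioned shift): no change (gouma)
  ⇒ as a loan: gouma
Vunekan 'youme' matches the inherited outcome exactly, so it is an inherited cognate, not a loan.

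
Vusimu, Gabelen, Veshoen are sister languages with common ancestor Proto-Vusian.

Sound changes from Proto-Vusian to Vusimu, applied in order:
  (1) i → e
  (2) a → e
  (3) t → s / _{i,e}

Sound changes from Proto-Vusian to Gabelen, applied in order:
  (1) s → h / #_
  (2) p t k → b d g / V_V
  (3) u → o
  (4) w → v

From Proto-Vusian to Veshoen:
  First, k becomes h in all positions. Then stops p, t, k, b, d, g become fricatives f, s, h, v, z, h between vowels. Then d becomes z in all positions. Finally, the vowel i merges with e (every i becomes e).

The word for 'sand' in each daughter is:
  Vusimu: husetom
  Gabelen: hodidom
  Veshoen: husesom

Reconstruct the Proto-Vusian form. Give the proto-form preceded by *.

Position 5: Vusimu has t, Gabelen has d, Veshoen has s. Vusimu preserves t here (none of its changes turn any other segment into t), so the proto-segment is *t.
Position 3: Vusimu has s, Gabelen has d, Veshoen has s. Taking the neighbouring segments as reconstructed: Vusimu s could go back to *t or *s; Gabelen d could go back to *t or *d; Veshoen s could go back to *t or *s — the one source consistent with every daughter is *t.
Verify the candidate proto-form against each daughter:
Vusimu: start from *hutitom.
  rule 1 (vowel merger): hutitom → hutetom
  rule 2: no change — hutetom
  rule 3 (palatalisation): hutetom → husetom
  ⇒ Vusimu husetom
Gabelen: *hutitom > hudidom > hodidom  (by intervocalic voicing, vowel merger)
Veshoen: *hutitom
  hutitom (rule 1 does not apply)
  hutitom → husisom   [intervocalic lenition]
  husisom (rule 3 does not apply)
  husisom → husesom   [vowel merger]
  giving Veshoen husesom.
No other proto-form is consistent with every reflex, so the reconstruction is *hutitom.

*hutitom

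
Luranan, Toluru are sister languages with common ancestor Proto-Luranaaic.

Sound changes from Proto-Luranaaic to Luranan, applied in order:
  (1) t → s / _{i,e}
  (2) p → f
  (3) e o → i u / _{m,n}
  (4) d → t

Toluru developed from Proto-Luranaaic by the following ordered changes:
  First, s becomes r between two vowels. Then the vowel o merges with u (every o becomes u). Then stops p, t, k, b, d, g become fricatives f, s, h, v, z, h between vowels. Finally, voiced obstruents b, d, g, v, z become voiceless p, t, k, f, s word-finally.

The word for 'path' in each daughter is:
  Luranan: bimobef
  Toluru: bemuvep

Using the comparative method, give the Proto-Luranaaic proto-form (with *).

*bemobep

Position 4: Luranan has o, Toluru has u. Luranan preserves o here (none of its changes turn any other segment into o), so the proto-segment is *o.
Position 7: Luranan has f, Toluru has p. Taking the neighbouring segments as reconstructed: Luranan f could go back to *p or *f; Toluru p could go back to *p or *b — the one source consistent with every daughter is *p.
Position 5: Luranan has b, Toluru has v. Luranan preserves b here (none of its changes turn any other segment into b), so the proto-segment is *b.
Continuing position by position gives *bemobep; check it forward:
Luranan: *bemobep
  bemobep (rule 1 does not apply)
  bemobep → bemobef   [unconditioned shift]
  bemobef → bimobef   [pre-nasal raising]
  bimobef (rule 4 does not apply)
  giving Luranan bimobef.
Toluru: *bemobep > bemubep > bemuvep  (by vowel merger, intervocalic lenition)
No other proto-form is consistent with every reflex, so the reconstruction is *bemobep.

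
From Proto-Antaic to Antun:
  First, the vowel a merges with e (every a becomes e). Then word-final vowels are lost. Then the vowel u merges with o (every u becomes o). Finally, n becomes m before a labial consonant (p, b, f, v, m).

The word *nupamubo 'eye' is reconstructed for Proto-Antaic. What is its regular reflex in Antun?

Antun: *nupamubo > nupemubo > nupemub > nopemob  (by vowel merger, apocope, vowel merger)

nopemob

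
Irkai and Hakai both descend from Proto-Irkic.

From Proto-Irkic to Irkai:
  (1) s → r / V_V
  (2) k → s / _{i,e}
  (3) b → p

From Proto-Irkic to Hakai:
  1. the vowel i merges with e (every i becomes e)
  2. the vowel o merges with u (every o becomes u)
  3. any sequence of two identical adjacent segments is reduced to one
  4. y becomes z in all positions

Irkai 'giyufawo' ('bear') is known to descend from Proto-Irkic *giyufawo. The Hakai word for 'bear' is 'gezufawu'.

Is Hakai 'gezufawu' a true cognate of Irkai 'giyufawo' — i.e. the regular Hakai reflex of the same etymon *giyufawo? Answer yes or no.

yes

Derive the expected Hakai reflex of *giyufawo:
Hakai: start from *giyufawo.
  rule 1 (vowel merger): giyufawo → geyufawo
  rule 2 (vowel merger): geyufawo → geyufawu
  rule 3: no change — geyufawu
  rule 4 (unconditioned shift): geyufawu → gezufawu
  ⇒ Hakai gezufawu
Hakai 'gezufawu' matches the regular reflex exactly, so the pair is cognate.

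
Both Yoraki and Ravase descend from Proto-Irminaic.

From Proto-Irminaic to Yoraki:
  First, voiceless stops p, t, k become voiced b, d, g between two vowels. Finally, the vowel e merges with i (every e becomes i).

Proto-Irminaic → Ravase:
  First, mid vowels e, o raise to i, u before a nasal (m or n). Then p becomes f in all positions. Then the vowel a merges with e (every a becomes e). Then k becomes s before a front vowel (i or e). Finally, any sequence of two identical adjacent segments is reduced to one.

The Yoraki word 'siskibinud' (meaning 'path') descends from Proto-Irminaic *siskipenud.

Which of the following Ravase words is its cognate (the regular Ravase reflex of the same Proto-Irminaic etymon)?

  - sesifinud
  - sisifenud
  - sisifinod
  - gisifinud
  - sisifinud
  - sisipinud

sisifinud

Ravase: *siskipenud
  siskipenud → siskipinud   [pre-nasal raising]
  siskipinud → siskifinud   [unconditioned shift]
  siskifinud (rule 3 does not apply)
  siskifinud → sissifinud   [palatalisation]
  sissifinud → sisifinud   [degemination]
  giving Ravase sisifinud.
Only 'sisifinud' matches the regular Ravase development of *siskipenud.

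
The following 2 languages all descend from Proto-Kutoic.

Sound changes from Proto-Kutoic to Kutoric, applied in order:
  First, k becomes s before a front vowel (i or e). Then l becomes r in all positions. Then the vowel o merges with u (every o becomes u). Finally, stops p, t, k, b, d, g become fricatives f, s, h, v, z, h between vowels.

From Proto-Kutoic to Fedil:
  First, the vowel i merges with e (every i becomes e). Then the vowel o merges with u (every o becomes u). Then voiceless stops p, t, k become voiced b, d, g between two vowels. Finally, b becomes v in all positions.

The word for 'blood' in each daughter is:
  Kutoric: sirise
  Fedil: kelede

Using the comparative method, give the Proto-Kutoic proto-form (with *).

*kilite

Position 3: Kutoric has r, Fedil has l. Fedil preserves l here (none of its changes turn any other segment into l), so the proto-segment is *l.
Position 5: Kutoric has s, Fedil has d. Taking the neighbouring segments as reconstructed: Kutoric s could go back to *t or *k or *s; Fedil d could go back to *t or *d — the one source consistent with every daughter is *t.
Position 4: Kutoric has i, Fedil has e. Kutoric preserves i here (none of its changes turn any other segment into i), so the proto-segment is *i.
This points to *kilite. Verify forward in each daughter:
Kutoric: *kilite > silite > sirite > sirise  (by palatalisation, unconditioned shift, intervocalic lenition)
Fedil: start from *kilite.
  rule 1 (vowel merger): kilite → kelete
  rule 2: no change — kelete
  rule 3 (intervocalic voicing): kelete → kelede
  rule 4: no change — kelede
  ⇒ Fedil kelede
*kilite is the unique common source.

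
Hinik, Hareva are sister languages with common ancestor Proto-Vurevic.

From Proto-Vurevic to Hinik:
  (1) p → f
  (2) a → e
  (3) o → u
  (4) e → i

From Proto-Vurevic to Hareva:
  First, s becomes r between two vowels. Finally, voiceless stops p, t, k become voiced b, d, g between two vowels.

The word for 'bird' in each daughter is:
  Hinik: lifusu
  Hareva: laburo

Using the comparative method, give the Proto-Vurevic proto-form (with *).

Position 3: Hinik has f, Hareva has b. Taking the neighbouring segments as reconstructed: Hinik f could go back to *p or *f; Hareva b could go back to *p or *b — the one source consistent with every daughter is *p.
Position 5: Hinik has s, Hareva has r. Hinik preserves s here (none of its changes turn any other segment into s), so the proto-segment is *s.
Verify the candidate proto-form against each daughter:
Hinik: *lapuso > lafuso > lefuso > lefusu > lifusu  (by unconditioned shift, vowel merger, vowel merger, vowel merger)
Hareva: start from *lapuso.
  rule 1 (rhotacism): lapuso → lapuro
  rule 2 (intervocalic voicing): lapuro → laburo
  ⇒ Hareva laburo
No other proto-form is consistent with every reflex, so the reconstruction is *lapuso.

*lapuso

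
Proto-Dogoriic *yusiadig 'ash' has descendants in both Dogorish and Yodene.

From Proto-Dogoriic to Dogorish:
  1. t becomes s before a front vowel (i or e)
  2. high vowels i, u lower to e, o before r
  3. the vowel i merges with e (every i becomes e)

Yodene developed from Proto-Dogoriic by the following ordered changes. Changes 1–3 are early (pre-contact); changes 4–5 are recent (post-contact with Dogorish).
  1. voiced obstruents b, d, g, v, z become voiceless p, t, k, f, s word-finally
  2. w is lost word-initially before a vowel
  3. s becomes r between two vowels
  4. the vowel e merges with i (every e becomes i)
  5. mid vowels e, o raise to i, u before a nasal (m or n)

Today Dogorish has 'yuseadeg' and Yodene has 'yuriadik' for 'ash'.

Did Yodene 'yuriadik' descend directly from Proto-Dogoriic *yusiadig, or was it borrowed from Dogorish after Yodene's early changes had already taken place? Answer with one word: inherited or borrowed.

inherited

If inherited, *yusiadig would pass through all of Yodene's changes:
Yodene: start from *yusiadig.
  rule 1 (final devoicing): yusiadig → yusiadik
  rule 2: no change — yusiadik
  rule 3 (rhotacism): yusiadik → yuriadik
  rule 4: no change — yuriadik
  rule 5: no change — yuriadik
  ⇒ Yodene yuriadik
If borrowed from Dogorish 'yuseadeg' after the early changes, it would undergo only the recent ones:
  rule 4 (vowel merger): yuseadeg → yusiadig
  rule 5 (pre-nasal raising): no change (yusiadig)
  ⇒ as a loan: yusiadig
Yodene 'yuriadik' matches the inherited outcome exactly, so it is an inherited cognate, not a loan.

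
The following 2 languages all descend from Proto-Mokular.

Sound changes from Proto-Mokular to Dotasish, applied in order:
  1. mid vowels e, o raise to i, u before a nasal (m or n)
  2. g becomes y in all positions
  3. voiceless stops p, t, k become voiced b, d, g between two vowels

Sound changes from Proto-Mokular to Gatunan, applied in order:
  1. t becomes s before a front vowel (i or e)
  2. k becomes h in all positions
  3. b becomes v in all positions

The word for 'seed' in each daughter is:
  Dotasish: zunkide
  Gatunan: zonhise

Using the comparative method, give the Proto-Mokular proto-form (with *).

Position 2: Dotasish has u, Gatunan has o. Gatunan preserves o here (none of its changes turn any other segment into o), so the proto-segment is *o.
Position 6: Dotasish has d, Gatunan has s. Taking the neighbouring segments as reconstructed: Dotasish d could go back to *t or *d; Gatunan s could go back to *t or *s — the one source consistent with every daughter is *t.
This points to *zonkite. Verify forward in each daughter:
Dotasish: start from *zonkite.
  rule 1 (pre-nasal raising): zonkite → zunkite
  rule 2: no change — zunkite
  rule 3 (intervocalic voicing): zunkite → zunkide
  ⇒ Dotasish zunkide
Gatunan: start from *zonkite.
  rule 1 (palatalisation): zonkite → zonkise
  rule 2 (unconditioned shift): zonkise → zonhise
  rule 3: no change — zonhise
  ⇒ Gatunan zonhise
*zonkite is the unique common source.

*zonkite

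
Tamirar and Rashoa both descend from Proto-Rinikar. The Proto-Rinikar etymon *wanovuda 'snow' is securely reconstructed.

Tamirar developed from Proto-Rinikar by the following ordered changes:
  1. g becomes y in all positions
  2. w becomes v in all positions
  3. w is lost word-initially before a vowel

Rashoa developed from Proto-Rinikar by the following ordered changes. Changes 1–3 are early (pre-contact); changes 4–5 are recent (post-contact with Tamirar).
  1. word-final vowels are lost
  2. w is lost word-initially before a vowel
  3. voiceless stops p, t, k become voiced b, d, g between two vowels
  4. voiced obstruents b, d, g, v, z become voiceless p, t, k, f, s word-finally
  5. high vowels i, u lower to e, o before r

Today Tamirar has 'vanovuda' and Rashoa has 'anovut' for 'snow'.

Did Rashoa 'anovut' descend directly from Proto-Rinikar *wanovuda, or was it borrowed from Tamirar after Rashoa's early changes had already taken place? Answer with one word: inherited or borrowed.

If inherited, *wanovuda would pass through all of Rashoa's changes:
Rashoa: *wanovuda > wanovud > anovud > anovut  (by apocope, glide loss, final devoicing)
If borrowed from Tamirar 'vanovuda' after the early changes, it would undergo only the recent ones:
  rule 4 (final devoicing): no change (vanovuda)
  rule 5 (pre-rhotic lowering): no change (vanovuda)
  ⇒ as a loan: vanovuda
Rashoa 'anovut' matches the inherited outcome exactly, so it is an inherited cognate, not a loan.

inherited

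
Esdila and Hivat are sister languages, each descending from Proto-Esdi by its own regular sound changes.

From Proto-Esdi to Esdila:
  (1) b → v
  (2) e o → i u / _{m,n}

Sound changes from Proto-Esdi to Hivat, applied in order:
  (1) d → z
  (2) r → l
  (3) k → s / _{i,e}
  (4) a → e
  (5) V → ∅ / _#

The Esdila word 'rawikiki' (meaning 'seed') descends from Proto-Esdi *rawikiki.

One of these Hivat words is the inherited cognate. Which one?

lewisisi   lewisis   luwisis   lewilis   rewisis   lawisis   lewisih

lewisis

Hivat: start from *rawikiki.
  rule 1: no change — rawikiki
  rule 2 (unconditioned shift): rawikiki → lawikiki
  rule 3 (palatalisation): lawikiki → lawisisi
  rule 4 (vowel merger): lawisisi → lewisisi
  rule 5 (apocope): lewisisi → lewisis
  ⇒ Hivat lewisis
Among the options, 'lewisis' alone shows every Hivat change applied in order.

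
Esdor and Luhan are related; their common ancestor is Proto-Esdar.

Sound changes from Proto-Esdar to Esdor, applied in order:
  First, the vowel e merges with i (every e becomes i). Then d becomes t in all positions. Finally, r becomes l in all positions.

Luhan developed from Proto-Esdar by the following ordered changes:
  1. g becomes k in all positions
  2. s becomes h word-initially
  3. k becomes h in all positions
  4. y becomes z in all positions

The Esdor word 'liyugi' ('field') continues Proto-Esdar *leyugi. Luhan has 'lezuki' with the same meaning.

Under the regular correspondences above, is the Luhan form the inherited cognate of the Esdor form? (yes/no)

Derive the expected Luhan reflex of *leyugi:
Luhan: *leyugi > leyuki > leyuhi > lezuhi  (by unconditioned shift, unconditioned shift, unconditioned shift)
The regular Luhan reflex would be 'lezuhi', but the attested form is 'lezuki'. The correspondence is irregular, so they are not cognates (the Luhan form has a different source).

no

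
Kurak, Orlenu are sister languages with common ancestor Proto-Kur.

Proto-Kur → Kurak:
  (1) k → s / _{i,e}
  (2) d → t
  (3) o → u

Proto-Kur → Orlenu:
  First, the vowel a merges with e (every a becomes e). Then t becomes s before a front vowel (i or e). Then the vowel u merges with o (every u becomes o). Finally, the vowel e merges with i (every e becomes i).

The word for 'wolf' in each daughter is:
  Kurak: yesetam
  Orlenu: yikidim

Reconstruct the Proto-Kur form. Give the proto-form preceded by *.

*yekedam

Position 3: Kurak has s, Orlenu has k. Orlenu preserves k here (none of its changes turn any other segment into k), so the proto-segment is *k.
Position 5: Kurak has t, Orlenu has d. Orlenu preserves d here (none of its changes turn any other segment into d), so the proto-segment is *d.
Position 2: Kurak has e, Orlenu has i. Kurak preserves e here (none of its changes turn any other segment into e), so the proto-segment is *e.
Continuing position by position gives *yekedam; check it forward:
Kurak: start from *yekedam.
  rule 1 (palatalisation): yekedam → yesedam
  rule 2 (unconditioned shift): yesedam → yesetam
  rule 3: no change — yesetam
  ⇒ Kurak yesetam
Orlenu: start from *yekedam.
  rule 1 (vowel merger): yekedam → yekedem
  rule 2: no change — yekedem
  rule 3: no change — yekedem
  rule 4 (vowel merger): yekedem → yikidim
  ⇒ Orlenu yikidim
Only *yekedam yields all of Kurak yesetam, Orlenu yikidim.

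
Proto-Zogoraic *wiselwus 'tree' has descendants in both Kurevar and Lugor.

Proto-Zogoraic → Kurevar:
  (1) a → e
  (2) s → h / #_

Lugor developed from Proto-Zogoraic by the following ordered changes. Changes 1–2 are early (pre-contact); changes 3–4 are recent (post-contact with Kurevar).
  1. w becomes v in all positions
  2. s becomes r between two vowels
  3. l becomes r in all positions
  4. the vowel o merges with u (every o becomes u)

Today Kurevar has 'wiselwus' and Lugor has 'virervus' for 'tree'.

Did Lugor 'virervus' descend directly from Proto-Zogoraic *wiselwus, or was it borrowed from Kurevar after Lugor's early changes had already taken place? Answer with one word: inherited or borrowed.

inherited

If inherited, *wiselwus would pass through all of Lugor's changes:
Lugor: *wiselwus
  wiselwus → viselvus   [unconditioned shift]
  viselvus → virelvus   [rhotacism]
  virelvus → virervus   [unconditioned shift]
  virervus (rule 4 does not apply)
  giving Lugor virervus.
If borrowed from Kurevar 'wiselwus' after the early changes, it would undergo only the recent ones:
  rule 3 (unconditioned shift): wiselwus → wiserwus
  rule 4 (vowel merger): no change (wiserwus)
  ⇒ as a loan: wiserwus
Lugor 'virervus' matches the inherited outcome exactly, so it is an inherited cognate, not a loan.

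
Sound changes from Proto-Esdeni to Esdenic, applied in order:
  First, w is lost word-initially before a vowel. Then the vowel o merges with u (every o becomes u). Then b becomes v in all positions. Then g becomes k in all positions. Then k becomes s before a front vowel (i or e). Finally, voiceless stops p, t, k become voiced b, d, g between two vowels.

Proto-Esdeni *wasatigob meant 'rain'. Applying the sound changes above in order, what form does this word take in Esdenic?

asadiguv

Esdenic: start from *wasatigob.
  rule 1 (glide loss): wasatigob → asatigob
  rule 2 (vowel merger): asatigob → asatigub
  rule 3 (unconditioned shift): asatigub → asatiguv
  rule 4 (unconditioned shift): asatiguv → asatikuv
  rule 5: no change — asatikuv
  rule 6 (intervocalic voicing): asatikuv → asadiguv
  ⇒ Esdenic asadiguv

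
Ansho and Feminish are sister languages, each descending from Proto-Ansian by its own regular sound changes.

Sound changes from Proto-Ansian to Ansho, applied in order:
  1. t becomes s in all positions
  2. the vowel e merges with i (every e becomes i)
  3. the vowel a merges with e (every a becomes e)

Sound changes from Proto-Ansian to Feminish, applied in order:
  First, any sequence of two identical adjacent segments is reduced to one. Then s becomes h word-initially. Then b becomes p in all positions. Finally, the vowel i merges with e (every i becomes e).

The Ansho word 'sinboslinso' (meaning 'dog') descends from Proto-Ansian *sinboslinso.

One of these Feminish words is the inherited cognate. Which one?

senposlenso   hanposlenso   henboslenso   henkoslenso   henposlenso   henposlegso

henposlenso

Feminish: *sinboslinso > hinboslinso > hinposlinso > henposlenso  (by debuccalisation, unconditioned shift, vowel merger)
Only 'henposlenso' matches the regular Feminish development of *sinboslinso.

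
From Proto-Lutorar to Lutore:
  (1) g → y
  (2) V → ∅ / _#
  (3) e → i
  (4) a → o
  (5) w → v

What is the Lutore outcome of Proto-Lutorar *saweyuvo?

Lutore: *saweyuvo
  saweyuvo (rule 1 does not apply)
  saweyuvo → saweyuv   [apocope]
  saweyuv → sawiyuv   [vowel merger]
  sawiyuv → sowiyuv   [vowel merger]
  sowiyuv → soviyuv   [unconditioned shift]
  giving Lutore soviyuv.

soviyuv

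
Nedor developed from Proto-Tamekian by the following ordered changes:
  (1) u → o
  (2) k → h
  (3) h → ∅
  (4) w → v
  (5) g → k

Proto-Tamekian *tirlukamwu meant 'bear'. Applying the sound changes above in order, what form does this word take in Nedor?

Nedor: start from *tirlukamwu.
  rule 1 (vowel merger): tirlukamwu → tirlokamwo
  rule 2 (unconditioned shift): tirlokamwo → tirlohamwo
  rule 3 (h-loss): tirlohamwo → tirloamwo
  rule 4 (unconditioned shift): tirloamwo → tirloamvo
  rule 5: no change — tirloamvo
  ⇒ Nedor tirloamvo

tirloamvo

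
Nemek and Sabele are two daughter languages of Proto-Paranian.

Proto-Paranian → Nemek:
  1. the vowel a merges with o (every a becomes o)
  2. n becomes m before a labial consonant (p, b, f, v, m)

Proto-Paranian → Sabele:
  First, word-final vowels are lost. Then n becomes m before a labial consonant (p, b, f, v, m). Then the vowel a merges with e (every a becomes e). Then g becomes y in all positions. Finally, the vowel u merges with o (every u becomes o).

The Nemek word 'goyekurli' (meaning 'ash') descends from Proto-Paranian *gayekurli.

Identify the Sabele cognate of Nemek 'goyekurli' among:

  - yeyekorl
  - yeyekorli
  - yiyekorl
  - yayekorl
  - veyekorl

Sabele: start from *gayekurli.
  rule 1 (apocope): gayekurli → gayekurl
  rule 2: no change — gayekurl
  rule 3 (vowel merger): gayekurl → geyekurl
  rule 4 (unconditioned shift): geyekurl → yeyekurl
  rule 5 (vowel merger): yeyekurl → yeyekorl
  ⇒ Sabele yeyekorl
The other candidates each miss or misapply at least one Sabele change.

yeyekorl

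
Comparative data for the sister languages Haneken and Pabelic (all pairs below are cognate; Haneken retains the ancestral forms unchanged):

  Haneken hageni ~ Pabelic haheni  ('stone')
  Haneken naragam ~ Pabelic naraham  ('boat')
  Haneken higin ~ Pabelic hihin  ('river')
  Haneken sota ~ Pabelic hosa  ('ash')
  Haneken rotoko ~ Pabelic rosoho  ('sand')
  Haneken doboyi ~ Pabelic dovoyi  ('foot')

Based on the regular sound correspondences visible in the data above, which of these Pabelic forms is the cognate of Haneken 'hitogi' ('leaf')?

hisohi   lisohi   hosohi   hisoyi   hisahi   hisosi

rotoko ~ rosoho — Haneken t corresponds to Pabelic s between vowels (before a back vowel).
higin ~ hihin — Haneken g corresponds to Pabelic h between vowels (before a front vowel).
Applying these to Haneken 'hitogi':
  hitogi → hisogi   (t→s between vowels (before a back vowel))
  hisogi → hisohi   (g→h between vowels (before a front vowel))
So the Pabelic cognate is 'hisohi'.

hisohi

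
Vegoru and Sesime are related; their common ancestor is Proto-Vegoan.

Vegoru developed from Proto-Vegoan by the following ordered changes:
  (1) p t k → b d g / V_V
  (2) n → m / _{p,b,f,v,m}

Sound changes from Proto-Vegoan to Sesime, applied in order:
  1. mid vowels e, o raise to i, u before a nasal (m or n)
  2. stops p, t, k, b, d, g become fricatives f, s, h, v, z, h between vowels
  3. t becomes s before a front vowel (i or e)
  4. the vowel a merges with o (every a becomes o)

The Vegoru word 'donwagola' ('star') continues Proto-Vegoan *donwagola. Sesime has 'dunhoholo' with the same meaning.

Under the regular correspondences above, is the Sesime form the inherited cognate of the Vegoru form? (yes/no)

no

Derive the expected Sesime reflex of *donwagola:
Sesime: start from *donwagola.
  rule 1 (pre-nasal raising): donwagola → dunwagola
  rule 2 (intervocalic lenition): dunwagola → dunwahola
  rule 3: no change — dunwahola
  rule 4 (vowel merger): dunwahola → dunwoholo
  ⇒ Sesime dunwoholo
The regular Sesime reflex would be 'dunwoholo', but the attested form is 'dunhoholo'. The correspondence is irregular, so they are not cognates (the Sesime form has a different source).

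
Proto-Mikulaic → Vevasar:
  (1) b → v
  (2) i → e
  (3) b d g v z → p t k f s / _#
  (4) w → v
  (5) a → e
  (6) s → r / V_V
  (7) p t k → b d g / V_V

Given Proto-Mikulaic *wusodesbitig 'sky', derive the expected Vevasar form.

Vevasar: *wusodesbitig > wusodesvitig > wusodesveteg > wusodesvetek > vusodesvetek > vurodesvetek > vurodesvedek  (by unconditioned shift, vowel merger, final devoicing, unconditioned shift, rhotacism, intervocalic voicing)

vurodesvedek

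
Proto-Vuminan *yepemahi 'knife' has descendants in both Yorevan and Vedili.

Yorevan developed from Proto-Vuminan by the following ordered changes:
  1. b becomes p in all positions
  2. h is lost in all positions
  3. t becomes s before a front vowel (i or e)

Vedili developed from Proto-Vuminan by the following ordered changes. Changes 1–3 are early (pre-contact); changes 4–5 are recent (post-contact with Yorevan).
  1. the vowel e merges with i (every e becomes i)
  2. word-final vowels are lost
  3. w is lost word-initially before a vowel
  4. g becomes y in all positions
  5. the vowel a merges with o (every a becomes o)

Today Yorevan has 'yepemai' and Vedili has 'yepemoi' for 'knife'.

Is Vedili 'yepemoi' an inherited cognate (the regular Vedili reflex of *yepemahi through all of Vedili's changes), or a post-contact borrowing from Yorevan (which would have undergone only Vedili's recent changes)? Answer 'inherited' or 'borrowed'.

borrowed

If inherited, *yepemahi would pass through all of Vedili's changes:
Vedili: start from *yepemahi.
  rule 1 (vowel merger): yepemahi → yipimahi
  rule 2 (apocope): yipimahi → yipimah
  rule 3: no change — yipimah
  rule 4: no change — yipimah
  rule 5 (vowel merger): yipimah → yipimoh
  ⇒ Vedili yipimoh
If borrowed from Yorevan 'yepemai' after the early changes, it would undergo only the recent ones:
  rule 4 (unconditioned shift): no change (yepemai)
  rule 5 (vowel merger): yepemai → yepemoi
  ⇒ as a loan: yepemoi
Vedili 'yepemoi' matches the loan outcome 'yepemoi', not the inherited 'yipimoh' — it skipped the early Vedili changes, so it was borrowed from Yorevan.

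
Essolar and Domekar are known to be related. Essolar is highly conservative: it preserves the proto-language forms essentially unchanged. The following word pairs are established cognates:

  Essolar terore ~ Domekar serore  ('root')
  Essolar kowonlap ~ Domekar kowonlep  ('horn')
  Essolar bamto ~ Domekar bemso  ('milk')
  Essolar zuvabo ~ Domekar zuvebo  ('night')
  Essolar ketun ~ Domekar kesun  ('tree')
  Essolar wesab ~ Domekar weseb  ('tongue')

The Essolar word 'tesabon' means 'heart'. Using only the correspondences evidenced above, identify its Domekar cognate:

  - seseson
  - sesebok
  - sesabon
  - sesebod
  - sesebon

terore ~ serore — Essolar t corresponds to Domekar s word-initially before a front vowel.
zuvabo ~ zuvebo, wesab ~ weseb — Essolar a corresponds to Domekar e after a consonant, before a labial obstruent.
Applying these to Essolar 'tesabon':
  tesabon → sesabon   (t→s word-initially before a front vowel)
  sesabon → sesebon   (a→e after a consonant, before a labial obstruent)
So the Domekar cognate is 'sesebon'.

sesebon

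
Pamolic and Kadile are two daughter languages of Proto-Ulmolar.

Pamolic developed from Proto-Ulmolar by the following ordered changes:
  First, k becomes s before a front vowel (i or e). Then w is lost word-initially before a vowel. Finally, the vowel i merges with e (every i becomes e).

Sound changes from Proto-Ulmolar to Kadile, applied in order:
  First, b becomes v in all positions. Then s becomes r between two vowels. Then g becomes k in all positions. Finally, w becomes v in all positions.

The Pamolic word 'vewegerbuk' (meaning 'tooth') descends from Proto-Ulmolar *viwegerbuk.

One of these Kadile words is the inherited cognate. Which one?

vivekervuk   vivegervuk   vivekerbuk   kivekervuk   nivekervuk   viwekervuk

Kadile: *viwegerbuk > viwegervuk > viwekervuk > vivekervuk  (by unconditioned shift, unconditioned shift, unconditioned shift)

vivekervuk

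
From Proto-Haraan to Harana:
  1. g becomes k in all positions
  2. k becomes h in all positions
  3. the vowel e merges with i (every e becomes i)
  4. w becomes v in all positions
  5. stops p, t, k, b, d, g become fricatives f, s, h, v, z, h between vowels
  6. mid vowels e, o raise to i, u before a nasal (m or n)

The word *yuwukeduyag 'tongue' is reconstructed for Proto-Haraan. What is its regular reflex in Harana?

Harana: *yuwukeduyag > yuwukeduyak > yuwuheduyah > yuwuhiduyah > yuvuhiduyah > yuvuhizuyah  (by unconditioned shift, unconditioned shift, vowel merger, unconditioned shift, intervocalic lenition)

yuvuhizuyah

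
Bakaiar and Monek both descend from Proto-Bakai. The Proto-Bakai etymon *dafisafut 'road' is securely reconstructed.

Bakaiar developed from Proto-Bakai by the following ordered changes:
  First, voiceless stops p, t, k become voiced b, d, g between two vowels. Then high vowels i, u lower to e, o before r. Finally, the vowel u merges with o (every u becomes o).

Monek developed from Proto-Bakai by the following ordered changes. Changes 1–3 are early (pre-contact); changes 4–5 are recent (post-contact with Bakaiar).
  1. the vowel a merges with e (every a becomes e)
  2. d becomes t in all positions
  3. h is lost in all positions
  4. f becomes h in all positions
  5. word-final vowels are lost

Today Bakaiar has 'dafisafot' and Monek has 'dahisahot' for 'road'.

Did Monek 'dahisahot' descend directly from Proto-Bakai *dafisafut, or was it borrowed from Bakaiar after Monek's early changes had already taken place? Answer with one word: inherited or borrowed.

If inherited, *dafisafut would pass through all of Monek's changes:
Monek: start from *dafisafut.
  rule 1 (vowel merger): dafisafut → defisefut
  rule 2 (unconditioned shift): defisefut → tefisefut
  rule 3: no change — tefisefut
  rule 4 (unconditioned shift): tefisefut → tehisehut
  rule 5: no change — tehisehut
  ⇒ Monek tehisehut
If borrowed from Bakaiar 'dafisafot' after the early changes, it would undergo only the recent ones:
  rule 4 (unconditioned shift): dafisafot → dahisahot
  rule 5 (apocope): no change (dahisahot)
  ⇒ as a loan: dahisahot
Monek 'dahisahot' matches the loan outcome 'dahisahot', not the inherited 'tehisehut' — it skipped the early Monek changes, so it was borrowed from Bakaiar.

borrowed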